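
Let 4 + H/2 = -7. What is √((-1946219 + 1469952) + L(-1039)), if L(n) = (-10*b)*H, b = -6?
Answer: 11*I*√3947 ≈ 691.08*I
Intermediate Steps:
H = -22 (H = -8 + 2*(-7) = -8 - 14 = -22)
L(n) = -1320 (L(n) = -10*(-6)*(-22) = 60*(-22) = -1320)
√((-1946219 + 1469952) + L(-1039)) = √((-1946219 + 1469952) - 1320) = √(-476267 - 1320) = √(-477587) = 11*I*√3947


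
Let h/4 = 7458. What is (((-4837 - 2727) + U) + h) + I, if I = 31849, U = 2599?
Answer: 56716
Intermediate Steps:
h = 29832 (h = 4*7458 = 29832)
(((-4837 - 2727) + U) + h) + I = (((-4837 - 2727) + 2599) + 29832) + 31849 = ((-7564 + 2599) + 29832) + 31849 = (-4965 + 29832) + 31849 = 24867 + 31849 = 56716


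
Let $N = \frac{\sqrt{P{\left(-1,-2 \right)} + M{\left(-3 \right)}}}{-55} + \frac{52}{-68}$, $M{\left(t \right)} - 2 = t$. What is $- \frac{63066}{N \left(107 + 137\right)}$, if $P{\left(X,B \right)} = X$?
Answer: $\frac{7026866275}{20813322} - \frac{167072345 i \sqrt{2}}{20813322} \approx 337.61 - 11.352 i$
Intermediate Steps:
$M{\left(t \right)} = 2 + t$
$N = - \frac{13}{17} - \frac{i \sqrt{2}}{55}$ ($N = \frac{\sqrt{-1 + \left(2 - 3\right)}}{-55} + \frac{52}{-68} = \sqrt{-1 - 1} \left(- \frac{1}{55}\right) + 52 \left(- \frac{1}{68}\right) = \sqrt{-2} \left(- \frac{1}{55}\right) - \frac{13}{17} = i \sqrt{2} \left(- \frac{1}{55}\right) - \frac{13}{17} = - \frac{i \sqrt{2}}{55} - \frac{13}{17} = - \frac{13}{17} - \frac{i \sqrt{2}}{55} \approx -0.76471 - 0.025713 i$)
$- \frac{63066}{N \left(107 + 137\right)} = - \frac{63066}{\left(- \frac{13}{17} - \frac{i \sqrt{2}}{55}\right) \left(107 + 137\right)} = - \frac{63066}{\left(- \frac{13}{17} - \frac{i \sqrt{2}}{55}\right) 244} = - \frac{63066}{- \frac{3172}{17} - \frac{244 i \sqrt{2}}{55}}$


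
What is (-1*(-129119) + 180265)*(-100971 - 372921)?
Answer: -146614602528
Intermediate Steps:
(-1*(-129119) + 180265)*(-100971 - 372921) = (129119 + 180265)*(-473892) = 309384*(-473892) = -146614602528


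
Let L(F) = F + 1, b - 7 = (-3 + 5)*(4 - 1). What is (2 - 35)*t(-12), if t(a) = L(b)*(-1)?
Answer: 462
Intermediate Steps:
b = 13 (b = 7 + (-3 + 5)*(4 - 1) = 7 + 2*3 = 7 + 6 = 13)
L(F) = 1 + F
t(a) = -14 (t(a) = (1 + 13)*(-1) = 14*(-1) = -14)
(2 - 35)*t(-12) = (2 - 35)*(-14) = -33*(-14) = 462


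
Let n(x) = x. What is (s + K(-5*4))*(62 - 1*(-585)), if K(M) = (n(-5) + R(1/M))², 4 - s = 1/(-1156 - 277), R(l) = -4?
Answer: 78808482/1433 ≈ 54995.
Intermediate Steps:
s = 5733/1433 (s = 4 - 1/(-1156 - 277) = 4 - 1/(-1433) = 4 - 1*(-1/1433) = 4 + 1/1433 = 5733/1433 ≈ 4.0007)
K(M) = 81 (K(M) = (-5 - 4)² = (-9)² = 81)
(s + K(-5*4))*(62 - 1*(-585)) = (5733/1433 + 81)*(62 - 1*(-585)) = 121806*(62 + 585)/1433 = (121806/1433)*647 = 78808482/1433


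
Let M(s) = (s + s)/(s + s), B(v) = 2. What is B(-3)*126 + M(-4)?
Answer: 253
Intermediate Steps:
M(s) = 1 (M(s) = (2*s)/((2*s)) = (2*s)*(1/(2*s)) = 1)
B(-3)*126 + M(-4) = 2*126 + 1 = 252 + 1 = 253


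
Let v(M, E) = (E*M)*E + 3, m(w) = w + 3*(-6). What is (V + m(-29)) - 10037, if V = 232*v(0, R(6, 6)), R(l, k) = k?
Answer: -9388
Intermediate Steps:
m(w) = -18 + w (m(w) = w - 18 = -18 + w)
v(M, E) = 3 + M*E**2 (v(M, E) = M*E**2 + 3 = 3 + M*E**2)
V = 696 (V = 232*(3 + 0*6**2) = 232*(3 + 0*36) = 232*(3 + 0) = 232*3 = 696)
(V + m(-29)) - 10037 = (696 + (-18 - 29)) - 10037 = (696 - 47) - 10037 = 649 - 10037 = -9388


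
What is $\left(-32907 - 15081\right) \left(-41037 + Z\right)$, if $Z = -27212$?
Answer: $3275133012$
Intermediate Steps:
$\left(-32907 - 15081\right) \left(-41037 + Z\right) = \left(-32907 - 15081\right) \left(-41037 - 27212\right) = \left(-47988\right) \left(-68249\right) = 3275133012$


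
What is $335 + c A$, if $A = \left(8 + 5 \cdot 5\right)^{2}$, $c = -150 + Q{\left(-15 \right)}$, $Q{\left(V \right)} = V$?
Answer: $-179350$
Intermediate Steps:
$c = -165$ ($c = -150 - 15 = -165$)
$A = 1089$ ($A = \left(8 + 25\right)^{2} = 33^{2} = 1089$)
$335 + c A = 335 - 179685 = -179350$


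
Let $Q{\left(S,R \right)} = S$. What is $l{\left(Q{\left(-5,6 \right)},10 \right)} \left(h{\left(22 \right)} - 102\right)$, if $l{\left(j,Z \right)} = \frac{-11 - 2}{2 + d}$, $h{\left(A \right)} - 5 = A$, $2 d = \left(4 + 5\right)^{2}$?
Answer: $\frac{390}{17} \approx 22.941$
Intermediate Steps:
$d = \frac{81}{2}$ ($d = \frac{\left(4 + 5\right)^{2}}{2} = \frac{9^{2}}{2} = \frac{1}{2} \cdot 81 = \frac{81}{2} \approx 40.5$)
$h{\left(A \right)} = 5 + A$
$l{\left(j,Z \right)} = - \frac{26}{85}$ ($l{\left(j,Z \right)} = \frac{-11 - 2}{2 + \frac{81}{2}} = - \frac{13}{\frac{85}{2}} = \left(-13\right) \frac{2}{85} = - \frac{26}{85}$)
$l{\left(Q{\left(-5,6 \right)},10 \right)} \left(h{\left(22 \right)} - 102\right) = - \frac{26 \left(\left(5 + 22\right) - 102\right)}{85} = - \frac{26 \left(27 - 102\right)}{85} = \left(- \frac{26}{85}\right) \left(-75\right) = \frac{390}{17}$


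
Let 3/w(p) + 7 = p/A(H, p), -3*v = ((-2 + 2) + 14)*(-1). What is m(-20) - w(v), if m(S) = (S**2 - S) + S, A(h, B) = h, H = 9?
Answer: 70081/175 ≈ 400.46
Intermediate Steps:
v = 14/3 (v = -((-2 + 2) + 14)*(-1)/3 = -(0 + 14)*(-1)/3 = -14*(-1)/3 = -1/3*(-14) = 14/3 ≈ 4.6667)
w(p) = 3/(-7 + p/9)
m(S) = S**2
m(-20) - w(v) = (-20)**2 - 27/(-63 + 14/3) = 400 - 27/(-175/3) = 400 - 27*(-3)/175 = 400 - 1*(-81/175) = 400 + 81/175 = 70081/175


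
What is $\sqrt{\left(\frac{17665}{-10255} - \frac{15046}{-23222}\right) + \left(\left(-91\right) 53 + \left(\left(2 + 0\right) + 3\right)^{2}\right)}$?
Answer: $\frac{2 i \sqrt{680405922771180837}}{23814161} \approx 69.275 i$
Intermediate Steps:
$\sqrt{\left(\frac{17665}{-10255} - \frac{15046}{-23222}\right) + \left(\left(-91\right) 53 + \left(\left(2 + 0\right) + 3\right)^{2}\right)} = \sqrt{\left(17665 \left(- \frac{1}{10255}\right) - - \frac{7523}{11611}\right) - \left(4823 - \left(2 + 3\right)^{2}\right)} = \sqrt{\left(- \frac{3533}{2051} + \frac{7523}{11611}\right) - \left(4823 - 5^{2}\right)} = \sqrt{- \frac{25591990}{23814161} + \left(-4823 + 25\right)} = \sqrt{- \frac{25591990}{23814161} - 4798} = \sqrt{- \frac{114285936468}{23814161}} = \frac{2 i \sqrt{680405922771180837}}{23814161}$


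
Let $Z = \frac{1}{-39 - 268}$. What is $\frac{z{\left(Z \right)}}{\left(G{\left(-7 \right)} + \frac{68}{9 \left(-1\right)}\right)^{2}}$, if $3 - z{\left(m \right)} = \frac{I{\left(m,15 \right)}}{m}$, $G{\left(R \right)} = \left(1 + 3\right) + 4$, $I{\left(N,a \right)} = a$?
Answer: $23328$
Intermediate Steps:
$G{\left(R \right)} = 8$ ($G{\left(R \right)} = 4 + 4 = 8$)
$Z = - \frac{1}{307}$ ($Z = \frac{1}{-307} = - \frac{1}{307} \approx -0.0032573$)
$z{\left(m \right)} = 3 - \frac{15}{m}$
$\frac{z{\left(Z \right)}}{\left(G{\left(-7 \right)} + \frac{68}{9 \left(-1\right)}\right)^{2}} = \frac{3 - \frac{15}{- \frac{1}{307}}}{\left(8 + \frac{68}{9 \left(-1\right)}\right)^{2}} = \frac{3 - -4605}{\left(8 + \frac{68}{-9}\right)^{2}} = \frac{3 + 4605}{\left(8 + 68 \left(- \frac{1}{9}\right)\right)^{2}} = \frac{4608}{\left(8 - \frac{68}{9}\right)^{2}} = \frac{4608}{\left(\frac{4}{9}\right)^{2}} = \frac{4608}{\frac{16}{81}} = 4608 \cdot \frac{81}{16} = 23328$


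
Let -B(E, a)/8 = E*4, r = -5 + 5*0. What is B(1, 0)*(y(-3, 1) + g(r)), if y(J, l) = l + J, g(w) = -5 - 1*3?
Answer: 320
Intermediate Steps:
r = -5 (r = -5 + 0 = -5)
g(w) = -8 (g(w) = -5 - 3 = -8)
y(J, l) = J + l
B(E, a) = -32*E (B(E, a) = -8*E*4 = -32*E)
B(1, 0)*(y(-3, 1) + g(r)) = (-32*1)*((-3 + 1) - 8) = -32*(-2 - 8) = -32*(-10) = 320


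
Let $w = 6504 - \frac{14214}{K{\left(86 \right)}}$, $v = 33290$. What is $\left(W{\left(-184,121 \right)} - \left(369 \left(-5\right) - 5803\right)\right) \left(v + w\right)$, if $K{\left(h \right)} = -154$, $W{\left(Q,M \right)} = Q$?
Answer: $\frac{22923772680}{77} \approx 2.9771 \cdot 10^{8}$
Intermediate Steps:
$w = \frac{507915}{77}$ ($w = 6504 - \frac{14214}{-154} = 6504 - 14214 \left(- \frac{1}{154}\right) = 6504 - - \frac{7107}{77} = 6504 + \frac{7107}{77} = \frac{507915}{77} \approx 6596.3$)
$\left(W{\left(-184,121 \right)} - \left(369 \left(-5\right) - 5803\right)\right) \left(v + w\right) = \left(-184 - \left(369 \left(-5\right) - 5803\right)\right) \left(33290 + \frac{507915}{77}\right) = \left(-184 - \left(-1845 - 5803\right)\right) \frac{3071245}{77} = \left(-184 - -7648\right) \frac{3071245}{77} = \left(-184 + 7648\right) \frac{3071245}{77} = 7464 \cdot \frac{3071245}{77} = \frac{22923772680}{77}$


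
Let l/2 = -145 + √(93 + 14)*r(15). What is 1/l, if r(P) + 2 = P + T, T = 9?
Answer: 145/61526 + 11*√107/30763 ≈ 0.0060555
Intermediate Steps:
r(P) = 7 + P (r(P) = -2 + (P + 9) = -2 + (9 + P) = 7 + P)
l = -290 + 44*√107 (l = 2*(-145 + √(93 + 14)*(7 + 15)) = 2*(-145 + √107*22) = 2*(-145 + 22*√107) = -290 + 44*√107 ≈ 165.14)
1/l = 1/(-290 + 44*√107)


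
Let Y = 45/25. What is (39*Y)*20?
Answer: 1404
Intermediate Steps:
Y = 9/5 (Y = 45*(1/25) = 9/5 ≈ 1.8000)
(39*Y)*20 = (39*(9/5))*20 = (351/5)*20 = 1404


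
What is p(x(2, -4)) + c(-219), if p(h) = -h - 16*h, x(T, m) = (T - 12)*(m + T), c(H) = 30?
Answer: -310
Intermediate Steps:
x(T, m) = (-12 + T)*(T + m)
p(h) = -17*h
p(x(2, -4)) + c(-219) = -17*(2² - 12*2 - 12*(-4) + 2*(-4)) + 30 = -17*(4 - 24 + 48 - 8) + 30 = -17*20 + 30 = -340 + 30 = -310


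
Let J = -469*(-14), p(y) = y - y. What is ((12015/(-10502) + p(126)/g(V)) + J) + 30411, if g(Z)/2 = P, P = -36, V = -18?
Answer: 4363151/118 ≈ 36976.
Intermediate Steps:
p(y) = 0
g(Z) = -72 (g(Z) = 2*(-36) = -72)
J = 6566
((12015/(-10502) + p(126)/g(V)) + J) + 30411 = ((12015/(-10502) + 0/(-72)) + 6566) + 30411 = ((12015*(-1/10502) + 0*(-1/72)) + 6566) + 30411 = ((-135/118 + 0) + 6566) + 30411 = (-135/118 + 6566) + 30411 = 774653/118 + 30411 = 4363151/118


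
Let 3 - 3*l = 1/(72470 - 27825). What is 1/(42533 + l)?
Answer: 133935/5696791289 ≈ 2.3511e-5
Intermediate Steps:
l = 133934/133935 (l = 1 - 1/(3*(72470 - 27825)) = 1 - ⅓/44645 = 1 - ⅓*1/44645 = 1 - 1/133935 = 133934/133935 ≈ 0.99999)
1/(42533 + l) = 1/(42533 + 133934/133935) = 1/(5696791289/133935) = 133935/5696791289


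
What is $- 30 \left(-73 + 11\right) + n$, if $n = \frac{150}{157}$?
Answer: $\frac{292170}{157} \approx 1861.0$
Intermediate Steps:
$n = \frac{150}{157}$ ($n = 150 \cdot \frac{1}{157} = \frac{150}{157} \approx 0.95541$)
$- 30 \left(-73 + 11\right) + n = - 30 \left(-73 + 11\right) + \frac{150}{157} = \left(-30\right) \left(-62\right) + \frac{150}{157} = 1860 + \frac{150}{157} = \frac{292170}{157}$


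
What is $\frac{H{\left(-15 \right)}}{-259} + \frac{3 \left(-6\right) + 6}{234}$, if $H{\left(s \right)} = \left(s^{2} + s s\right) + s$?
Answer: $- \frac{17483}{10101} \approx -1.7308$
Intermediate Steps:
$H{\left(s \right)} = s + 2 s^{2}$ ($H{\left(s \right)} = \left(s^{2} + s^{2}\right) + s = 2 s^{2} + s = s + 2 s^{2}$)
$\frac{H{\left(-15 \right)}}{-259} + \frac{3 \left(-6\right) + 6}{234} = \frac{\left(-15\right) \left(1 + 2 \left(-15\right)\right)}{-259} + \frac{3 \left(-6\right) + 6}{234} = - 15 \left(1 - 30\right) \left(- \frac{1}{259}\right) + \left(-18 + 6\right) \frac{1}{234} = \left(-15\right) \left(-29\right) \left(- \frac{1}{259}\right) - \frac{2}{39} = 435 \left(- \frac{1}{259}\right) - \frac{2}{39} = - \frac{435}{259} - \frac{2}{39} = - \frac{17483}{10101}$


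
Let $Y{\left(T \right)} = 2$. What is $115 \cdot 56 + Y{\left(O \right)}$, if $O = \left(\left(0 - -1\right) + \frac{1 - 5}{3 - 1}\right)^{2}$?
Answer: $6442$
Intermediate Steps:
$O = 1$ ($O = \left(\left(0 + 1\right) - \frac{4}{2}\right)^{2} = \left(1 - 2\right)^{2} = \left(-1\right)^{2} = 1$)
$115 \cdot 56 + Y{\left(O \right)} = 115 \cdot 56 + 2 = 6440 + 2 = 6442$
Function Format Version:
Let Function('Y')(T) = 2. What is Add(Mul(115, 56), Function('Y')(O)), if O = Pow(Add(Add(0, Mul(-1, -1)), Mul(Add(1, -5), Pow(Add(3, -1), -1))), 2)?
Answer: 6442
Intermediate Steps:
O = 1 (O = Pow(Add(Add(0, 1), Mul(-4, Pow(2, -1))), 2) = Pow(Add(1, Mul(-4, Rational(1, 2))), 2) = Pow(Add(1, -2), 2) = Pow(-1, 2) = 1)
Add(Mul(115, 56), Function('Y')(O)) = Add(Mul(115, 56), 2) = Add(6440, 2) = 6442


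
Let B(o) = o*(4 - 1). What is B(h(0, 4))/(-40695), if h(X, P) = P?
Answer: -4/13565 ≈ -0.00029488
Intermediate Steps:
B(o) = 3*o (B(o) = o*3 = 3*o)
B(h(0, 4))/(-40695) = (3*4)/(-40695) = 12*(-1/40695) = -4/13565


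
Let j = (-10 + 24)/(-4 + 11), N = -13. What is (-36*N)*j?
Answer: 936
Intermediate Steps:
j = 2 (j = 14/7 = 14*(1/7) = 2)
(-36*N)*j = -36*(-13)*2 = 468*2 = 936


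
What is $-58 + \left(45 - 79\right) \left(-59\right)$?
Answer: $1948$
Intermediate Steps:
$-58 + \left(45 - 79\right) \left(-59\right) = -58 - -2006 = -58 + 2006 = 1948$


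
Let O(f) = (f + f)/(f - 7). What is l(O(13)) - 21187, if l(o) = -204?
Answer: -21391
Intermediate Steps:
O(f) = 2*f/(-7 + f) (O(f) = (2*f)/(-7 + f) = 2*f/(-7 + f))
l(O(13)) - 21187 = -204 - 21187 = -21391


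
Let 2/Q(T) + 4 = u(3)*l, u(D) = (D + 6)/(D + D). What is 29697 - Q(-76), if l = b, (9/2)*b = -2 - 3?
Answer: 504855/17 ≈ 29697.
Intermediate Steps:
b = -10/9 (b = 2*(-2 - 3)/9 = (2/9)*(-5) = -10/9 ≈ -1.1111)
u(D) = (6 + D)/(2*D) (u(D) = (6 + D)/((2*D)) = (6 + D)*(1/(2*D)) = (6 + D)/(2*D))
l = -10/9 ≈ -1.1111
Q(T) = -6/17 (Q(T) = 2/(-4 + ((½)*(6 + 3)/3)*(-10/9)) = 2/(-4 + ((½)*(⅓)*9)*(-10/9)) = 2/(-4 + (3/2)*(-10/9)) = 2/(-4 - 5/3) = 2/(-17/3) = 2*(-3/17) = -6/17)
29697 - Q(-76) = 29697 - 1*(-6/17) = 29697 + 6/17 = 504855/17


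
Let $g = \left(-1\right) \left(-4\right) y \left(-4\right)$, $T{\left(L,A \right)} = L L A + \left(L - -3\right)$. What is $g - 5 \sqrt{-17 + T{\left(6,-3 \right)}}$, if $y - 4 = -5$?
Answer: $16 - 10 i \sqrt{29} \approx 16.0 - 53.852 i$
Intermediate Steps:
$y = -1$ ($y = 4 - 5 = -1$)
$T{\left(L,A \right)} = 3 + L + A L^{2}$ ($T{\left(L,A \right)} = L^{2} A + \left(L + 3\right) = A L^{2} + \left(3 + L\right) = 3 + L + A L^{2}$)
$g = 16$ ($g = \left(-1\right) \left(-4\right) \left(-1\right) \left(-4\right) = 4 \left(-1\right) \left(-4\right) = \left(-4\right) \left(-4\right) = 16$)
$g - 5 \sqrt{-17 + T{\left(6,-3 \right)}} = 16 - 5 \sqrt{-17 + \left(3 + 6 - 3 \cdot 6^{2}\right)} = 16 - 5 \sqrt{-17 + \left(3 + 6 - 108\right)} = 16 - 5 \sqrt{-17 - 99} = 16 - 5 \sqrt{-116} = 16 - 5 \cdot 2 i \sqrt{29} = 16 - 10 i \sqrt{29}$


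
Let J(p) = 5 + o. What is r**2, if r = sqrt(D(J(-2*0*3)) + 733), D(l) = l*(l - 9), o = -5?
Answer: 733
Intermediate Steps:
J(p) = 0 (J(p) = 5 - 5 = 0)
D(l) = l*(-9 + l)
r = sqrt(733) (r = sqrt(0*(-9 + 0) + 733) = sqrt(0*(-9) + 733) = sqrt(0 + 733) = sqrt(733) ≈ 27.074)
r**2 = (sqrt(733))**2 = 733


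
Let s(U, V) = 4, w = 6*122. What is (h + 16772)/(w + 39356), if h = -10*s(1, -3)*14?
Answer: 4053/10022 ≈ 0.40441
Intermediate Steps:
w = 732
h = -560 (h = -10*4*14 = -40*14 = -560)
(h + 16772)/(w + 39356) = (-560 + 16772)/(732 + 39356) = 16212/40088 = 16212*(1/40088) = 4053/10022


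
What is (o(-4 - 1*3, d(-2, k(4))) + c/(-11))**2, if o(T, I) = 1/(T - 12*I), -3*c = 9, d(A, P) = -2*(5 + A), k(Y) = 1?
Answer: 42436/511225 ≈ 0.083008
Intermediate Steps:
d(A, P) = -10 - 2*A
c = -3 (c = -1/3*9 = -3)
(o(-4 - 1*3, d(-2, k(4))) + c/(-11))**2 = (-1/(-(-4 - 1*3) + 12*(-10 - 2*(-2))) - 3/(-11))**2 = (-1/(-(-4 - 3) + 12*(-10 + 4)) - 3*(-1/11))**2 = (-1/(-1*(-7) + 12*(-6)) + 3/11)**2 = (-1/(7 - 72) + 3/11)**2 = (-1/(-65) + 3/11)**2 = (-1*(-1/65) + 3/11)**2 = (1/65 + 3/11)**2 = (206/715)**2 = 42436/511225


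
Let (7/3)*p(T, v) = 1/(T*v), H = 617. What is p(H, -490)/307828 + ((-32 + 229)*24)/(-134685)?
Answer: -5008293327953/142669624954920 ≈ -0.035104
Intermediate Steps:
p(T, v) = 3/(7*T*v) (p(T, v) = 3/(7*((T*v))) = 3*(1/(T*v))/7 = 3/(7*T*v))
p(H, -490)/307828 + ((-32 + 229)*24)/(-134685) = ((3/7)/(617*(-490)))/307828 + ((-32 + 229)*24)/(-134685) = ((3/7)*(1/617)*(-1/490))*(1/307828) + (197*24)*(-1/134685) = -3/2116310*1/307828 + 4728*(-1/134685) = -3/651459474680 - 1576/44895 = -5008293327953/142669624954920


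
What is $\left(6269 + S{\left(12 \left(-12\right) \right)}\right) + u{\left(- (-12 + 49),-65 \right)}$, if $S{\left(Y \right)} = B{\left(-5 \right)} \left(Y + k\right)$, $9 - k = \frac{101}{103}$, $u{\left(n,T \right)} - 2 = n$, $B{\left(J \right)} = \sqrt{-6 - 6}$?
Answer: $6234 - \frac{28012 i \sqrt{3}}{103} \approx 6234.0 - 471.05 i$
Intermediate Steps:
$B{\left(J \right)} = 2 i \sqrt{3}$ ($B{\left(J \right)} = \sqrt{-12} = 2 i \sqrt{3}$)
$u{\left(n,T \right)} = 2 + n$
$k = \frac{826}{103}$ ($k = 9 - \frac{101}{103} = \frac{826}{103} \approx 8.0194$)
$S{\left(Y \right)} = 2 i \sqrt{3} \left(\frac{826}{103} + Y\right)$ ($S{\left(Y \right)} = 2 i \sqrt{3} \left(Y + \frac{826}{103}\right) = 2 i \sqrt{3} \left(\frac{826}{103} + Y\right)$)
$\left(6269 + S{\left(12 \left(-12\right) \right)}\right) + u{\left(- (-12 + 49),-65 \right)} = \left(6269 + i \sqrt{3} \left(\frac{1652}{103} + 2 \cdot 12 \left(-12\right)\right)\right) + \left(2 - \left(-12 + 49\right)\right) = \left(6269 + i \sqrt{3} \left(\frac{1652}{103} + 2 \left(-144\right)\right)\right) + \left(2 - 37\right) = \left(6269 + i \sqrt{3} \left(\frac{1652}{103} - 288\right)\right) + \left(2 - 37\right) = \left(6269 + i \sqrt{3} \left(- \frac{28012}{103}\right)\right) - 35 = \left(6269 - \frac{28012 i \sqrt{3}}{103}\right) - 35 = 6234 - \frac{28012 i \sqrt{3}}{103}$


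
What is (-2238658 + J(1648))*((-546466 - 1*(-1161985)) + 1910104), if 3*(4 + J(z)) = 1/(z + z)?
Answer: -55906912543254665/9888 ≈ -5.6540e+12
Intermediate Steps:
J(z) = -4 + 1/(6*z) (J(z) = -4 + 1/(3*(z + z)) = -4 + 1/(3*((2*z))) = -4 + (1/(2*z))/3 = -4 + 1/(6*z))
(-2238658 + J(1648))*((-546466 - 1*(-1161985)) + 1910104) = (-2238658 + (-4 + (⅙)/1648))*((-546466 - 1*(-1161985)) + 1910104) = (-2238658 + (-4 + (⅙)*(1/1648)))*((-546466 + 1161985) + 1910104) = (-2238658 + (-4 + 1/9888))*(615519 + 1910104) = (-2238658 - 39551/9888)*2525623 = -22135889855/9888*2525623 = -55906912543254665/9888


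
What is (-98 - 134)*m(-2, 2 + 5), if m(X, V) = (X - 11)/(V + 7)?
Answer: 1508/7 ≈ 215.43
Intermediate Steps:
m(X, V) = (-11 + X)/(7 + V)
(-98 - 134)*m(-2, 2 + 5) = (-98 - 134)*((-11 - 2)/(7 + (2 + 5))) = -232*(-13)/(7 + 7) = -232*(-13)/14 = -116*(-13)/7 = -232*(-13/14) = 1508/7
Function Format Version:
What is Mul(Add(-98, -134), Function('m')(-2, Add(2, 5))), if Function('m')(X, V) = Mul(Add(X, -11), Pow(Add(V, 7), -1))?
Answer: Rational(1508, 7) ≈ 215.43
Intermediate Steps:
Function('m')(X, V) = Mul(Pow(Add(7, V), -1), Add(-11, X)) (Function('m')(X, V) = Mul(Add(-11, X), Pow(Add(7, V), -1)) = Mul(Pow(Add(7, V), -1), Add(-11, X)))
Mul(Add(-98, -134), Function('m')(-2, Add(2, 5))) = Mul(Add(-98, -134), Mul(Pow(Add(7, Add(2, 5)), -1), Add(-11, -2))) = Mul(-232, Mul(Pow(Add(7, 7), -1), -13)) = Mul(-232, Mul(Pow(14, -1), -13)) = Mul(-232, Mul(Rational(1, 14), -13)) = Mul(-232, Rational(-13, 14)) = Rational(1508, 7)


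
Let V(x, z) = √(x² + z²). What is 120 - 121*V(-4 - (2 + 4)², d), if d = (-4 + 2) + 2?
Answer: -4720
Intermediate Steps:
d = 0 (d = -2 + 2 = 0)
120 - 121*V(-4 - (2 + 4)², d) = 120 - 121*√((-4 - (2 + 4)²)² + 0²) = 120 - 121*√((-4 - 1*6²)² + 0) = 120 - 121*√((-4 - 1*36)² + 0) = 120 - 121*√((-4 - 36)² + 0) = 120 - 121*√((-40)² + 0) = 120 - 121*√(1600 + 0) = 120 - 121*√1600 = 120 - 121*40 = 120 - 4840 = -4720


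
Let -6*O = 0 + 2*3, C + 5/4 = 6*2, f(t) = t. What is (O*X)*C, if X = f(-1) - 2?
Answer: 129/4 ≈ 32.250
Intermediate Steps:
X = -3 (X = -1 - 2 = -3)
C = 43/4 (C = -5/4 + 6*2 = -5/4 + 12 = 43/4 ≈ 10.750)
O = -1 (O = -(0 + 2*3)/6 = -(0 + 6)/6 = -1/6*6 = -1)
(O*X)*C = -1*(-3)*(43/4) = 3*(43/4) = 129/4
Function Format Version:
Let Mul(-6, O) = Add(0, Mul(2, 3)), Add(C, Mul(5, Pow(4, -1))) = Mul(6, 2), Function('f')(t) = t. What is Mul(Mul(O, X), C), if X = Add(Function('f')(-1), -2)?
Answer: Rational(129, 4) ≈ 32.250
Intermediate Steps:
X = -3 (X = Add(-1, -2) = -3)
C = Rational(43, 4) (C = Add(Rational(-5, 4), Mul(6, 2)) = Add(Rational(-5, 4), 12) = Rational(43, 4) ≈ 10.750)
O = -1 (O = Mul(Rational(-1, 6), Add(0, Mul(2, 3))) = Mul(Rational(-1, 6), Add(0, 6)) = Mul(Rational(-1, 6), 6) = -1)
Mul(Mul(O, X), C) = Mul(Mul(-1, -3), Rational(43, 4)) = Mul(3, Rational(43, 4)) = Rational(129, 4)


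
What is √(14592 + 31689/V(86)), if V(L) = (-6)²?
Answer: √61889/2 ≈ 124.39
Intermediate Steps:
V(L) = 36
√(14592 + 31689/V(86)) = √(14592 + 31689/36) = √(14592 + 31689*(1/36)) = √(14592 + 3521/4) = √(61889/4) = √61889/2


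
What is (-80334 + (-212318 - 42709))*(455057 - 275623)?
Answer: -60175165674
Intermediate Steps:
(-80334 + (-212318 - 42709))*(455057 - 275623) = (-80334 - 255027)*179434 = -335361*179434 = -60175165674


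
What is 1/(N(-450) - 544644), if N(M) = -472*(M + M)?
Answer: -1/119844 ≈ -8.3442e-6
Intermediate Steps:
N(M) = -944*M
1/(N(-450) - 544644) = 1/(-944*(-450) - 544644) = 1/(424800 - 544644) = 1/(-119844) = -1/119844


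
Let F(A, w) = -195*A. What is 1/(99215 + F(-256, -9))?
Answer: 1/149135 ≈ 6.7053e-6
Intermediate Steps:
1/(99215 + F(-256, -9)) = 1/(99215 - 195*(-256)) = 1/(99215 + 49920) = 1/149135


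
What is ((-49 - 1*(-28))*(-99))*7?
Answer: 14553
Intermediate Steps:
((-49 - 1*(-28))*(-99))*7 = ((-49 + 28)*(-99))*7 = -21*(-99)*7 = 2079*7 = 14553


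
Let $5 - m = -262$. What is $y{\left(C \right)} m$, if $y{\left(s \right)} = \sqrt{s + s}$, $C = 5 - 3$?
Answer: $534$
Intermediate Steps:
$C = 2$
$y{\left(s \right)} = \sqrt{2} \sqrt{s}$ ($y{\left(s \right)} = \sqrt{2 s} = \sqrt{2} \sqrt{s}$)
$m = 267$ ($m = 5 - -262 = 5 + 262 = 267$)
$y{\left(C \right)} m = \sqrt{2} \sqrt{2} \cdot 267 = 2 \cdot 267 = 534$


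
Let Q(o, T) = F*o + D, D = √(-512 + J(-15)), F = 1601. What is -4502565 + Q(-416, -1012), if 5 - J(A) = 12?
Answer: -5168581 + I*√519 ≈ -5.1686e+6 + 22.782*I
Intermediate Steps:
J(A) = -7 (J(A) = 5 - 1*12 = 5 - 12 = -7)
D = I*√519 (D = √(-512 - 7) = √(-519) = I*√519 ≈ 22.782*I)
Q(o, T) = 1601*o + I*√519
-4502565 + Q(-416, -1012) = -4502565 + (1601*(-416) + I*√519) = -4502565 + (-666016 + I*√519) = -5168581 + I*√519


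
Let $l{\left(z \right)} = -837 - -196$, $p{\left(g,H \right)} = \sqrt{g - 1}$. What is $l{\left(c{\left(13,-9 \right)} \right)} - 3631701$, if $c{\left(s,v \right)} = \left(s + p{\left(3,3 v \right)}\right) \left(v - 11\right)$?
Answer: $-3632342$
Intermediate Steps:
$p{\left(g,H \right)} = \sqrt{-1 + g}$
$c{\left(s,v \right)} = \left(-11 + v\right) \left(s + \sqrt{2}\right)$ ($c{\left(s,v \right)} = \left(s + \sqrt{-1 + 3}\right) \left(v - 11\right) = \left(s + \sqrt{2}\right) \left(-11 + v\right) = \left(-11 + v\right) \left(s + \sqrt{2}\right)$)
$l{\left(z \right)} = -641$ ($l{\left(z \right)} = -837 + 196 = -641$)
$l{\left(c{\left(13,-9 \right)} \right)} - 3631701 = -641 - 3631701 = -3632342$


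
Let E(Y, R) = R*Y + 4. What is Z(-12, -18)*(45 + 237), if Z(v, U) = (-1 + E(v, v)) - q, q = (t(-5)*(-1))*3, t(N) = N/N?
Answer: 42300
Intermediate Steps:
E(Y, R) = 4 + R*Y
t(N) = 1
q = -3 (q = (1*(-1))*3 = -1*3 = -3)
Z(v, U) = 6 + v**2 (Z(v, U) = (-1 + (4 + v*v)) - 1*(-3) = (-1 + (4 + v**2)) + 3 = (3 + v**2) + 3 = 6 + v**2)
Z(-12, -18)*(45 + 237) = (6 + (-12)**2)*(45 + 237) = (6 + 144)*282 = 150*282 = 42300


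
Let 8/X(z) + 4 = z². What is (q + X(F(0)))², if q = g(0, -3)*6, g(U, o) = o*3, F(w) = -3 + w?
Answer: 68644/25 ≈ 2745.8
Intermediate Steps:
g(U, o) = 3*o
X(z) = 8/(-4 + z²)
q = -54 (q = (3*(-3))*6 = -9*6 = -54)
(q + X(F(0)))² = (-54 + 8/(-4 + (-3 + 0)²))² = (-54 + 8/(-4 + (-3)²))² = (-54 + 8/(-4 + 9))² = (-54 + 8/5)² = (-262/5)² = 68644/25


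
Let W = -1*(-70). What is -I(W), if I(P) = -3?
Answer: 3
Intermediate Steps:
W = 70
-I(W) = -1*(-3) = 3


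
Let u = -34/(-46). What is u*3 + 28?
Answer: 695/23 ≈ 30.217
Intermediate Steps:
u = 17/23 (u = -34*(-1/46) = 17/23 ≈ 0.73913)
u*3 + 28 = (17/23)*3 + 28 = 51/23 + 28 = 695/23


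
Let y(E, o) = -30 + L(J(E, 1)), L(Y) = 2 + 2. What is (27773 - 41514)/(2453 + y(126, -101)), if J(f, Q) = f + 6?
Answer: -13741/2427 ≈ -5.6617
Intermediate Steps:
J(f, Q) = 6 + f
L(Y) = 4
y(E, o) = -26 (y(E, o) = -30 + 4 = -26)
(27773 - 41514)/(2453 + y(126, -101)) = (27773 - 41514)/(2453 - 26) = -13741/2427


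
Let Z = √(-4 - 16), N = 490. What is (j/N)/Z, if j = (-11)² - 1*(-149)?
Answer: -27*I*√5/490 ≈ -0.12321*I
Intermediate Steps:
j = 270 (j = 121 + 149 = 270)
Z = 2*I*√5 (Z = √(-20) = 2*I*√5 ≈ 4.4721*I)
(j/N)/Z = (270/490)/((2*I*√5)) = (270*(1/490))*(-I*√5/10) = 27*(-I*√5/10)/49 = -27*I*√5/490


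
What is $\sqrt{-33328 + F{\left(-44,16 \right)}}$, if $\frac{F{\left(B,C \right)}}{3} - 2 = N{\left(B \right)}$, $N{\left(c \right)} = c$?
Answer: $i \sqrt{33454} \approx 182.9 i$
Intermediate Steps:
$F{\left(B,C \right)} = 6 + 3 B$
$\sqrt{-33328 + F{\left(-44,16 \right)}} = \sqrt{-33328 + \left(6 + 3 \left(-44\right)\right)} = \sqrt{-33328 + \left(6 - 132\right)} = \sqrt{-33328 - 126} = \sqrt{-33454} = i \sqrt{33454}$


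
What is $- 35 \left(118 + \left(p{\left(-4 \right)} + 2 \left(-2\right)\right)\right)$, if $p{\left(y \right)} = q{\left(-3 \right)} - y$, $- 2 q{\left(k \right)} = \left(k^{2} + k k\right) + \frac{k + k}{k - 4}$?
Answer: $-3800$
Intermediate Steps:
$q{\left(k \right)} = - k^{2} - \frac{k}{-4 + k}$ ($q{\left(k \right)} = - \frac{\left(k^{2} + k k\right) + \frac{k + k}{k - 4}}{2} = - \frac{\left(k^{2} + k^{2}\right) + \frac{2 k}{-4 + k}}{2} = - \frac{2 k^{2} + \frac{2 k}{-4 + k}}{2} = - k^{2} - \frac{k}{-4 + k}$)
$p{\left(y \right)} = - \frac{66}{7} - y$ ($p{\left(y \right)} = - \frac{3 \left(-1 - \left(-3\right)^{2} + 4 \left(-3\right)\right)}{-4 - 3} - y = - \frac{3 \left(-1 - 9 - 12\right)}{-7} - y = \left(-3\right) \left(- \frac{1}{7}\right) \left(-1 - 9 - 12\right) - y = \left(-3\right) \left(- \frac{1}{7}\right) \left(-22\right) - y = - \frac{66}{7} - y$)
$- 35 \left(118 + \left(p{\left(-4 \right)} + 2 \left(-2\right)\right)\right) = - 35 \left(118 + \left(\left(- \frac{66}{7} - -4\right) + 2 \left(-2\right)\right)\right) = - 35 \left(118 + \left(\left(- \frac{66}{7} + 4\right) - 4\right)\right) = - 35 \left(118 - \frac{66}{7}\right) = \left(-35\right) \frac{760}{7} = -3800$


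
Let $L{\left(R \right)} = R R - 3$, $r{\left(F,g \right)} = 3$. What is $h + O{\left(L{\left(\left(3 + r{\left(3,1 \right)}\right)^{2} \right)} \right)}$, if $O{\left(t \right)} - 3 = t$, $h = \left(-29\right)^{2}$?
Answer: $2137$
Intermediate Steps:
$h = 841$
$L{\left(R \right)} = -3 + R^{2}$ ($L{\left(R \right)} = R^{2} - 3 = -3 + R^{2}$)
$O{\left(t \right)} = 3 + t$
$h + O{\left(L{\left(\left(3 + r{\left(3,1 \right)}\right)^{2} \right)} \right)} = 841 + \left(3 - \left(3 - \left(\left(3 + 3\right)^{2}\right)^{2}\right)\right) = 841 + \left(3 - \left(3 - \left(6^{2}\right)^{2}\right)\right) = 841 + \left(3 - \left(3 - 36^{2}\right)\right) = 841 + \left(3 + \left(-3 + 1296\right)\right) = 841 + \left(3 + 1293\right) = 841 + 1296 = 2137$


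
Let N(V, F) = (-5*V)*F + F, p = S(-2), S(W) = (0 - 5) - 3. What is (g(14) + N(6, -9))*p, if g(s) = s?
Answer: -2200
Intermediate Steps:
S(W) = -8 (S(W) = -5 - 3 = -8)
p = -8
N(V, F) = F - 5*F*V (N(V, F) = -5*F*V + F = F - 5*F*V)
(g(14) + N(6, -9))*p = (14 - 9*(1 - 5*6))*(-8) = (14 - 9*(1 - 30))*(-8) = (14 - 9*(-29))*(-8) = (14 + 261)*(-8) = 275*(-8) = -2200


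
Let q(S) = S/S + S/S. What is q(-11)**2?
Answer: 4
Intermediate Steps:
q(S) = 2 (q(S) = 1 + 1 = 2)
q(-11)**2 = 2**2 = 4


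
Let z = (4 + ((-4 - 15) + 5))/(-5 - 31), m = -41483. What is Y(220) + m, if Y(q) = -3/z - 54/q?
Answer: -912869/22 ≈ -41494.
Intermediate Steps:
z = 5/18 (z = (4 + (-19 + 5))/(-36) = (4 - 14)*(-1/36) = -10*(-1/36) = 5/18 ≈ 0.27778)
Y(q) = -54/5 - 54/q (Y(q) = -3/5/18 - 54/q = -3*18/5 - 54/q = -54/5 - 54/q)
Y(220) + m = (-54/5 - 54/220) - 41483 = (-54/5 - 54*1/220) - 41483 = (-54/5 - 27/110) - 41483 = -243/22 - 41483 = -912869/22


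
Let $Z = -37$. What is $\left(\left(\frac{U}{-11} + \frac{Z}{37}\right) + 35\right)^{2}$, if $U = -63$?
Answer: $\frac{190969}{121} \approx 1578.3$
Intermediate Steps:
$\left(\left(\frac{U}{-11} + \frac{Z}{37}\right) + 35\right)^{2} = \left(\left(- \frac{63}{-11} - \frac{37}{37}\right) + 35\right)^{2} = \left(\left(\left(-63\right) \left(- \frac{1}{11}\right) - 1\right) + 35\right)^{2} = \left(\left(\frac{63}{11} - 1\right) + 35\right)^{2} = \left(\frac{52}{11} + 35\right)^{2} = \left(\frac{437}{11}\right)^{2} = \frac{190969}{121}$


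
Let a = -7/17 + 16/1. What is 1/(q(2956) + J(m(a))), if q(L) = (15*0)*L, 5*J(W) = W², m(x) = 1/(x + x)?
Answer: 1404500/289 ≈ 4859.9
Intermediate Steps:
a = 265/17 (a = -7*1/17 + 16*1 = -7/17 + 16 = 265/17 ≈ 15.588)
m(x) = 1/(2*x)
J(W) = W²/5
q(L) = 0 (q(L) = 0*L = 0)
1/(q(2956) + J(m(a))) = 1/(0 + (1/(2*(265/17)))²/5) = 1/(0 + ((½)*(17/265))²/5) = 1/(0 + (17/530)²/5) = 1/(0 + (⅕)*(289/280900)) = 1/(0 + 289/1404500) = 1/(289/1404500) = 1404500/289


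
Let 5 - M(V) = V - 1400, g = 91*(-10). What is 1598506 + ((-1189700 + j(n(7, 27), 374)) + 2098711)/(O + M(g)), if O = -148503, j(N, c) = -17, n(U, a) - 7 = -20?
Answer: 116840743067/73094 ≈ 1.5985e+6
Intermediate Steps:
n(U, a) = -13 (n(U, a) = 7 - 20 = -13)
g = -910
M(V) = 1405 - V (M(V) = 5 - (V - 1400) = 5 - (-1400 + V) = 5 + (1400 - V) = 1405 - V)
1598506 + ((-1189700 + j(n(7, 27), 374)) + 2098711)/(O + M(g)) = 1598506 + ((-1189700 - 17) + 2098711)/(-148503 + (1405 - 1*(-910))) = 1598506 + (-1189717 + 2098711)/(-148503 + (1405 + 910)) = 1598506 + 908994/(-148503 + 2315) = 1598506 + 908994/(-146188) = 1598506 + 908994*(-1/146188) = 1598506 - 454497/73094 = 116840743067/73094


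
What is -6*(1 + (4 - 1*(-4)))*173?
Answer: -9342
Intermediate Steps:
-6*(1 + (4 - 1*(-4)))*173 = -6*(1 + (4 + 4))*173 = -6*(1 + 8)*173 = -6*9*173 = -54*173 = -9342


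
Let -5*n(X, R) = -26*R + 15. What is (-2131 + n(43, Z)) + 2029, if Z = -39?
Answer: -1539/5 ≈ -307.80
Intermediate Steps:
n(X, R) = -3 + 26*R/5 (n(X, R) = -(-26*R + 15)/5 = -(15 - 26*R)/5 = -3 + 26*R/5)
(-2131 + n(43, Z)) + 2029 = (-2131 + (-3 + (26/5)*(-39))) + 2029 = (-2131 + (-3 - 1014/5)) + 2029 = (-2131 - 1029/5) + 2029 = -11684/5 + 2029 = -1539/5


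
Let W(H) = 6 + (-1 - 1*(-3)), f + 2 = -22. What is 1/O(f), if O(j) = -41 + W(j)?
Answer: -1/33 ≈ -0.030303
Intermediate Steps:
f = -24 (f = -2 - 22 = -24)
W(H) = 8 (W(H) = 6 + (-1 + 3) = 6 + 2 = 8)
O(j) = -33 (O(j) = -41 + 8 = -33)
1/O(f) = 1/(-33) = -1/33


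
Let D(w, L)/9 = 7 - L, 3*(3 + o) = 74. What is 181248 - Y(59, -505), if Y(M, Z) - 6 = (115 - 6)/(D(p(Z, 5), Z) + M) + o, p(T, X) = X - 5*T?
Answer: 2537265560/14001 ≈ 1.8122e+5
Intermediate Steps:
o = 65/3 (o = -3 + (⅓)*74 = -3 + 74/3 = 65/3 ≈ 21.667)
D(w, L) = 63 - 9*L (D(w, L) = 9*(7 - L) = 63 - 9*L)
Y(M, Z) = 83/3 + 109/(63 + M - 9*Z) (Y(M, Z) = 6 + ((115 - 6)/((63 - 9*Z) + M) + 65/3) = 6 + (109/(63 + M - 9*Z) + 65/3) = 6 + (65/3 + 109/(63 + M - 9*Z)) = 83/3 + 109/(63 + M - 9*Z))
181248 - Y(59, -505) = 181248 - (5556 - 747*(-505) + 83*59)/(3*(63 + 59 - 9*(-505))) = 181248 - (5556 + 377235 + 4897)/(3*(63 + 59 + 4545)) = 181248 - 387688/(3*4667) = 181248 - 1*387688/14001 = 181248 - 387688/14001 = 2537265560/14001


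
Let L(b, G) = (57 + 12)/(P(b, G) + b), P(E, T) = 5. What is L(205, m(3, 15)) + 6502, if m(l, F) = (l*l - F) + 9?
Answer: 455163/70 ≈ 6502.3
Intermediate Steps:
m(l, F) = 9 + l² - F (m(l, F) = (l² - F) + 9 = 9 + l² - F)
L(b, G) = 69/(5 + b) (L(b, G) = (57 + 12)/(5 + b) = 69/(5 + b))
L(205, m(3, 15)) + 6502 = 69/(5 + 205) + 6502 = 69/210 + 6502 = 69*(1/210) + 6502 = 23/70 + 6502 = 455163/70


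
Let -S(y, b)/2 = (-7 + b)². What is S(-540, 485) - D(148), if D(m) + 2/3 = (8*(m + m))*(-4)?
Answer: -1342486/3 ≈ -4.4750e+5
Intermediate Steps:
D(m) = -⅔ - 64*m (D(m) = -⅔ + (8*(m + m))*(-4) = -⅔ + (8*(2*m))*(-4) = -⅔ + (16*m)*(-4) = -⅔ - 64*m)
S(y, b) = -2*(-7 + b)²
S(-540, 485) - D(148) = -2*(-7 + 485)² - (-⅔ - 64*148) = -2*478² - (-⅔ - 9472) = -2*228484 - 1*(-28418/3) = -456968 + 28418/3 = -1342486/3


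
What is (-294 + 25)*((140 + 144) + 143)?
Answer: -114863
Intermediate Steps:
(-294 + 25)*((140 + 144) + 143) = -269*(284 + 143) = -269*427 = -114863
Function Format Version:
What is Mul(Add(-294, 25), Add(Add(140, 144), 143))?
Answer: -114863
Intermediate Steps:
Mul(Add(-294, 25), Add(Add(140, 144), 143)) = Mul(-269, Add(284, 143)) = Mul(-269, 427) = -114863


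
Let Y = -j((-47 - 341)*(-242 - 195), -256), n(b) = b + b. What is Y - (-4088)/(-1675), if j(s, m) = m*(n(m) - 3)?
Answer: -220836088/1675 ≈ -1.3184e+5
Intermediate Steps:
n(b) = 2*b
j(s, m) = m*(-3 + 2*m) (j(s, m) = m*(2*m - 3) = m*(-3 + 2*m))
Y = -131840 (Y = -(-256)*(-3 + 2*(-256)) = -(-256)*(-3 - 512) = -(-256)*(-515) = -1*131840 = -131840)
Y - (-4088)/(-1675) = -131840 - (-4088)/(-1675) = -131840 - (-4088)*(-1)/1675 = -131840 - 1*4088/1675 = -131840 - 4088/1675 = -220836088/1675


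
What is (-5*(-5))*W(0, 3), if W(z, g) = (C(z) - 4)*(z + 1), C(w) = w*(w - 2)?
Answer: -100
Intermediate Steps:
C(w) = w*(-2 + w)
W(z, g) = (1 + z)*(-4 + z*(-2 + z)) (W(z, g) = (z*(-2 + z) - 4)*(z + 1) = (-4 + z*(-2 + z))*(1 + z) = (1 + z)*(-4 + z*(-2 + z)))
(-5*(-5))*W(0, 3) = (-5*(-5))*(-4 + 0**3 - 1*0**2 - 6*0) = 25*(-4 + 0 - 1*0 + 0) = 25*(-4 + 0 + 0 + 0) = 25*(-4) = -100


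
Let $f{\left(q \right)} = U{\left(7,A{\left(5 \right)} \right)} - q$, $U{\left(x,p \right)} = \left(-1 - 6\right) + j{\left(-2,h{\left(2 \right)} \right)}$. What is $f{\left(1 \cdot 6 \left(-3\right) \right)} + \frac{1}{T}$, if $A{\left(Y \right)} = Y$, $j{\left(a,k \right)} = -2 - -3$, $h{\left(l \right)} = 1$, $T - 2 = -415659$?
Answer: $\frac{4987883}{415657} \approx 12.0$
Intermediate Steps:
$T = -415657$ ($T = 2 - 415659 = -415657$)
$j{\left(a,k \right)} = 1$ ($j{\left(a,k \right)} = -2 + 3 = 1$)
$U{\left(x,p \right)} = -6$ ($U{\left(x,p \right)} = \left(-1 - 6\right) + 1 = -7 + 1 = -6$)
$f{\left(q \right)} = -6 - q$
$f{\left(1 \cdot 6 \left(-3\right) \right)} + \frac{1}{T} = \left(-6 - 1 \cdot 6 \left(-3\right)\right) + \frac{1}{-415657} = \left(-6 - 6 \left(-3\right)\right) - \frac{1}{415657} = \left(-6 - -18\right) - \frac{1}{415657} = \left(-6 + 18\right) - \frac{1}{415657} = 12 - \frac{1}{415657} = \frac{4987883}{415657}$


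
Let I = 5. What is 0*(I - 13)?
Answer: 0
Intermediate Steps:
0*(I - 13) = 0*(5 - 13) = 0*(-8) = 0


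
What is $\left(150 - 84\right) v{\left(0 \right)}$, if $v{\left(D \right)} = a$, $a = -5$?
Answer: $-330$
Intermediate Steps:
$v{\left(D \right)} = -5$
$\left(150 - 84\right) v{\left(0 \right)} = \left(150 - 84\right) \left(-5\right) = 66 \left(-5\right) = -330$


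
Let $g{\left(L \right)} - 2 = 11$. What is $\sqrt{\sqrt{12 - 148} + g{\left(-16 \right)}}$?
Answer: $\sqrt{13 + 2 i \sqrt{34}} \approx 3.9028 + 1.494 i$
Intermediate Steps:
$g{\left(L \right)} = 13$ ($g{\left(L \right)} = 2 + 11 = 13$)
$\sqrt{\sqrt{12 - 148} + g{\left(-16 \right)}} = \sqrt{\sqrt{12 - 148} + 13} = \sqrt{\sqrt{-136} + 13} = \sqrt{2 i \sqrt{34} + 13} = \sqrt{13 + 2 i \sqrt{34}}$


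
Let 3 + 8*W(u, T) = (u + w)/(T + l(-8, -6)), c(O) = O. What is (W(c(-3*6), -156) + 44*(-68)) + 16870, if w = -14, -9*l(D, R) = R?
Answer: 25867941/1864 ≈ 13878.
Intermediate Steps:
l(D, R) = -R/9
W(u, T) = -3/8 + (-14 + u)/(8*(⅔ + T)) (W(u, T) = -3/8 + ((u - 14)/(T - ⅑*(-6)))/8 = -3/8 + ((-14 + u)/(T + ⅔))/8 = -3/8 + ((-14 + u)/(⅔ + T))/8 = -3/8 + (-14 + u)/(8*(⅔ + T)))
(W(c(-3*6), -156) + 44*(-68)) + 16870 = (3*(-16 - 3*6 - 3*(-156))/(8*(2 + 3*(-156))) + 44*(-68)) + 16870 = (3*(-16 - 18 + 468)/(8*(2 - 468)) - 2992) + 16870 = ((3/8)*434/(-466) - 2992) + 16870 = ((3/8)*(-1/466)*434 - 2992) + 16870 = (-651/1864 - 2992) + 16870 = -5577739/1864 + 16870 = 25867941/1864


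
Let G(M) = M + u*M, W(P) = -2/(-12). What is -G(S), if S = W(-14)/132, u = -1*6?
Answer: 5/792 ≈ 0.0063131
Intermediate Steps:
u = -6
W(P) = 1/6 (W(P) = -2*(-1/12) = 1/6)
S = 1/792 (S = (1/6)/132 = (1/6)*(1/132) = 1/792 ≈ 0.0012626)
G(M) = -5*M (G(M) = M - 6*M = -5*M)
-G(S) = -(-5)/792 = -1*(-5/792) = 5/792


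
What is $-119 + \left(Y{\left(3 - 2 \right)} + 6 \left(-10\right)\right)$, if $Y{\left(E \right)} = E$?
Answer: $-178$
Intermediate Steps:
$-119 + \left(Y{\left(3 - 2 \right)} + 6 \left(-10\right)\right) = -119 + \left(\left(3 - 2\right) + 6 \left(-10\right)\right) = -119 + \left(\left(3 - 2\right) - 60\right) = -119 + \left(1 - 60\right) = -119 - 59 = -178$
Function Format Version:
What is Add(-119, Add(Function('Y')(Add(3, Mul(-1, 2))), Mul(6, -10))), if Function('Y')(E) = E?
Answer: -178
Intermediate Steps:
Add(-119, Add(Function('Y')(Add(3, Mul(-1, 2))), Mul(6, -10))) = Add(-119, Add(Add(3, Mul(-1, 2)), Mul(6, -10))) = Add(-119, Add(Add(3, -2), -60)) = Add(-119, Add(1, -60)) = Add(-119, -59) = -178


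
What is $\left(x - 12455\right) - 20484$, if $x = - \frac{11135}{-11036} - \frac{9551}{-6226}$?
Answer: $- \frac{1131534219179}{34355068} \approx -32936.0$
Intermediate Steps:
$x = \frac{87365673}{34355068}$ ($x = \left(-11135\right) \left(- \frac{1}{11036}\right) - - \frac{9551}{6226} = \frac{11135}{11036} + \frac{9551}{6226} = \frac{87365673}{34355068} \approx 2.543$)
$\left(x - 12455\right) - 20484 = \left(\frac{87365673}{34355068} - 12455\right) - 20484 = - \frac{427805006267}{34355068} - 20484 = - \frac{1131534219179}{34355068}$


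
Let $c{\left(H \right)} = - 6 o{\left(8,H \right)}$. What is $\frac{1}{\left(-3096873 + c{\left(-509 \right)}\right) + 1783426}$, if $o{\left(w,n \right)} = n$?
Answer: $- \frac{1}{1310393} \approx -7.6313 \cdot 10^{-7}$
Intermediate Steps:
$c{\left(H \right)} = - 6 H$
$\frac{1}{\left(-3096873 + c{\left(-509 \right)}\right) + 1783426} = \frac{1}{\left(-3096873 - -3054\right) + 1783426} = \frac{1}{\left(-3096873 + 3054\right) + 1783426} = \frac{1}{-3093819 + 1783426} = \frac{1}{-1310393} = - \frac{1}{1310393}$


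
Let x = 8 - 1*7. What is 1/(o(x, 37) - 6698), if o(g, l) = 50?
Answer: -1/6648 ≈ -0.00015042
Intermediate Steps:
x = 1 (x = 8 - 7 = 1)
1/(o(x, 37) - 6698) = 1/(50 - 6698) = 1/(-6648) = -1/6648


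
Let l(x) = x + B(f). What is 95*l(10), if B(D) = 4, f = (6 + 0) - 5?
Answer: 1330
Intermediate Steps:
f = 1 (f = 6 - 5 = 1)
l(x) = 4 + x (l(x) = x + 4 = 4 + x)
95*l(10) = 95*(4 + 10) = 95*14 = 1330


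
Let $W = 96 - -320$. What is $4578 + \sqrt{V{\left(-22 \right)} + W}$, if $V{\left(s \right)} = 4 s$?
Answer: $4578 + 2 \sqrt{82} \approx 4596.1$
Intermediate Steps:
$W = 416$ ($W = 96 + 320 = 416$)
$4578 + \sqrt{V{\left(-22 \right)} + W} = 4578 + \sqrt{4 \left(-22\right) + 416} = 4578 + \sqrt{-88 + 416} = 4578 + \sqrt{328} = 4578 + 2 \sqrt{82}$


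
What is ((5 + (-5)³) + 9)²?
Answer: 12321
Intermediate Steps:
((5 + (-5)³) + 9)² = ((5 - 125) + 9)² = (-120 + 9)² = (-111)² = 12321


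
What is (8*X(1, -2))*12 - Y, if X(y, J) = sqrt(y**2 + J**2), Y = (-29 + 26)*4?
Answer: 12 + 96*sqrt(5) ≈ 226.66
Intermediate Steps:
Y = -12 (Y = -3*4 = -12)
X(y, J) = sqrt(J**2 + y**2)
(8*X(1, -2))*12 - Y = (8*sqrt((-2)**2 + 1**2))*12 - 1*(-12) = (8*sqrt(4 + 1))*12 + 12 = (8*sqrt(5))*12 + 12 = 96*sqrt(5) + 12 = 12 + 96*sqrt(5)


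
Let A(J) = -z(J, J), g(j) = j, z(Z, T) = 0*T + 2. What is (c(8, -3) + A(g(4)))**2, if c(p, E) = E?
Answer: 25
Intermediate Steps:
z(Z, T) = 2 (z(Z, T) = 0 + 2 = 2)
A(J) = -2 (A(J) = -1*2 = -2)
(c(8, -3) + A(g(4)))**2 = (-3 - 2)**2 = (-5)**2 = 25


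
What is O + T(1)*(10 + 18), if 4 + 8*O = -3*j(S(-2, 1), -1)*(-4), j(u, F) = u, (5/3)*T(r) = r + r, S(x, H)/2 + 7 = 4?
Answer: 241/10 ≈ 24.100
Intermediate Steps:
S(x, H) = -6 (S(x, H) = -14 + 2*4 = -14 + 8 = -6)
T(r) = 6*r/5 (T(r) = 3*(r + r)/5 = 3*(2*r)/5 = 6*r/5)
O = -19/2 (O = -1/2 + (-3*(-6)*(-4))/8 = -1/2 + (18*(-4))/8 = -1/2 + (1/8)*(-72) = -1/2 - 9 = -19/2 ≈ -9.5000)
O + T(1)*(10 + 18) = -19/2 + ((6/5)*1)*(10 + 18) = -19/2 + (6/5)*28 = -19/2 + 168/5 = 241/10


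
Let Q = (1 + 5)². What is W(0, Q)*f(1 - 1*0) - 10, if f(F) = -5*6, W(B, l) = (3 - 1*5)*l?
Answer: 2150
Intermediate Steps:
Q = 36 (Q = 6² = 36)
W(B, l) = -2*l (W(B, l) = (3 - 5)*l = -2*l)
f(F) = -30
W(0, Q)*f(1 - 1*0) - 10 = -2*36*(-30) - 10 = -72*(-30) - 10 = 2160 - 10 = 2150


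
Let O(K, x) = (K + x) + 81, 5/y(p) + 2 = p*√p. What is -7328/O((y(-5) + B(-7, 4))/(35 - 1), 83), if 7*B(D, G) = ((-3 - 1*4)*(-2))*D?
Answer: 249152*(-5*√5 + 2*I)/(-11119*I + 27810*√5) ≈ -44.796 + 0.0034902*I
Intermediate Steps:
B(D, G) = 2*D (B(D, G) = (((-3 - 1*4)*(-2))*D)/7 = (((-3 - 4)*(-2))*D)/7 = ((-7*(-2))*D)/7 = (14*D)/7 = 2*D)
y(p) = 5/(-2 + p^(3/2)) (y(p) = 5/(-2 + p*√p) = 5/(-2 + p^(3/2)))
O(K, x) = 81 + K + x
-7328/O((y(-5) + B(-7, 4))/(35 - 1), 83) = -7328/(81 + (5/(-2 + (-5)^(3/2)) + 2*(-7))/(35 - 1) + 83) = -7328/(81 + (5/(-2 - 5*I*√5) - 14)/34 + 83) = -7328/(81 + (-14 + 5/(-2 - 5*I*√5))*(1/34) + 83) = -7328/(81 + (-7/17 + 5/(34*(-2 - 5*I*√5))) + 83) = -7328/(2781/17 + 5/(34*(-2 - 5*I*√5)))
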